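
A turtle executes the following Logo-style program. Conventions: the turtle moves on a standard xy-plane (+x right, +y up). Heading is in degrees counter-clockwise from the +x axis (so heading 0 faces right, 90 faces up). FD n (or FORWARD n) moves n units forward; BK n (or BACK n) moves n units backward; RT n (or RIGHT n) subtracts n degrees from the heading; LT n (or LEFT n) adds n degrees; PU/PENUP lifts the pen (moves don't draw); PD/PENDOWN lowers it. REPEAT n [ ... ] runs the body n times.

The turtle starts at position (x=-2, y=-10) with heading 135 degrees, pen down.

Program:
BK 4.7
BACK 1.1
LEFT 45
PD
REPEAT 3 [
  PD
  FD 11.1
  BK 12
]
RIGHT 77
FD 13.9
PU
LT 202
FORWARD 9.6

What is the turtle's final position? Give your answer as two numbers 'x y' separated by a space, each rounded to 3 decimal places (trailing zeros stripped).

Answer: 7.181 -8.421

Derivation:
Executing turtle program step by step:
Start: pos=(-2,-10), heading=135, pen down
BK 4.7: (-2,-10) -> (1.323,-13.323) [heading=135, draw]
BK 1.1: (1.323,-13.323) -> (2.101,-14.101) [heading=135, draw]
LT 45: heading 135 -> 180
PD: pen down
REPEAT 3 [
  -- iteration 1/3 --
  PD: pen down
  FD 11.1: (2.101,-14.101) -> (-8.999,-14.101) [heading=180, draw]
  BK 12: (-8.999,-14.101) -> (3.001,-14.101) [heading=180, draw]
  -- iteration 2/3 --
  PD: pen down
  FD 11.1: (3.001,-14.101) -> (-8.099,-14.101) [heading=180, draw]
  BK 12: (-8.099,-14.101) -> (3.901,-14.101) [heading=180, draw]
  -- iteration 3/3 --
  PD: pen down
  FD 11.1: (3.901,-14.101) -> (-7.199,-14.101) [heading=180, draw]
  BK 12: (-7.199,-14.101) -> (4.801,-14.101) [heading=180, draw]
]
RT 77: heading 180 -> 103
FD 13.9: (4.801,-14.101) -> (1.674,-0.557) [heading=103, draw]
PU: pen up
LT 202: heading 103 -> 305
FD 9.6: (1.674,-0.557) -> (7.181,-8.421) [heading=305, move]
Final: pos=(7.181,-8.421), heading=305, 9 segment(s) drawn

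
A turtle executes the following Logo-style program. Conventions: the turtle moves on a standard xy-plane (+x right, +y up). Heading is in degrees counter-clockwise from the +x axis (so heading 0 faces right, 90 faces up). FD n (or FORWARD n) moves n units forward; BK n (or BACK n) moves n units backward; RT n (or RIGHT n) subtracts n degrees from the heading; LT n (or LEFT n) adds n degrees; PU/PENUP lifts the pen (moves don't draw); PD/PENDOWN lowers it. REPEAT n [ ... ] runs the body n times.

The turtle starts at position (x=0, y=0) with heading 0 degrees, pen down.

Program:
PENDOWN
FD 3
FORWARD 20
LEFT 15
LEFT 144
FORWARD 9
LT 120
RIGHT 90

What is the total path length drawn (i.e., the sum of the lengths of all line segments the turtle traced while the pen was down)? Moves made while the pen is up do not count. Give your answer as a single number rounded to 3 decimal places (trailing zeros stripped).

Executing turtle program step by step:
Start: pos=(0,0), heading=0, pen down
PD: pen down
FD 3: (0,0) -> (3,0) [heading=0, draw]
FD 20: (3,0) -> (23,0) [heading=0, draw]
LT 15: heading 0 -> 15
LT 144: heading 15 -> 159
FD 9: (23,0) -> (14.598,3.225) [heading=159, draw]
LT 120: heading 159 -> 279
RT 90: heading 279 -> 189
Final: pos=(14.598,3.225), heading=189, 3 segment(s) drawn

Segment lengths:
  seg 1: (0,0) -> (3,0), length = 3
  seg 2: (3,0) -> (23,0), length = 20
  seg 3: (23,0) -> (14.598,3.225), length = 9
Total = 32

Answer: 32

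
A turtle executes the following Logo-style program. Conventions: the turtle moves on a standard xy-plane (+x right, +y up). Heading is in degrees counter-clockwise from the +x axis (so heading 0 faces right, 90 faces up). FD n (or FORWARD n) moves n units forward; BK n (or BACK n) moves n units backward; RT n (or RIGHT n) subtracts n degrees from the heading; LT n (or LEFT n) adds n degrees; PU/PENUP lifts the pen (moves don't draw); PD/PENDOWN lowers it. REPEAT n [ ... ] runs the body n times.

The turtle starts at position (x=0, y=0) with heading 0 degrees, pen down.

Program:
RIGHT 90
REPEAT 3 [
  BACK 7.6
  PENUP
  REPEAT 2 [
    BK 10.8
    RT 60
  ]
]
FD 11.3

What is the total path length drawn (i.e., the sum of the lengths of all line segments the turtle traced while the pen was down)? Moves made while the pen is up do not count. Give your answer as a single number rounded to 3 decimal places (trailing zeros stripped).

Answer: 7.6

Derivation:
Executing turtle program step by step:
Start: pos=(0,0), heading=0, pen down
RT 90: heading 0 -> 270
REPEAT 3 [
  -- iteration 1/3 --
  BK 7.6: (0,0) -> (0,7.6) [heading=270, draw]
  PU: pen up
  REPEAT 2 [
    -- iteration 1/2 --
    BK 10.8: (0,7.6) -> (0,18.4) [heading=270, move]
    RT 60: heading 270 -> 210
    -- iteration 2/2 --
    BK 10.8: (0,18.4) -> (9.353,23.8) [heading=210, move]
    RT 60: heading 210 -> 150
  ]
  -- iteration 2/3 --
  BK 7.6: (9.353,23.8) -> (15.935,20) [heading=150, move]
  PU: pen up
  REPEAT 2 [
    -- iteration 1/2 --
    BK 10.8: (15.935,20) -> (25.288,14.6) [heading=150, move]
    RT 60: heading 150 -> 90
    -- iteration 2/2 --
    BK 10.8: (25.288,14.6) -> (25.288,3.8) [heading=90, move]
    RT 60: heading 90 -> 30
  ]
  -- iteration 3/3 --
  BK 7.6: (25.288,3.8) -> (18.706,0) [heading=30, move]
  PU: pen up
  REPEAT 2 [
    -- iteration 1/2 --
    BK 10.8: (18.706,0) -> (9.353,-5.4) [heading=30, move]
    RT 60: heading 30 -> 330
    -- iteration 2/2 --
    BK 10.8: (9.353,-5.4) -> (0,0) [heading=330, move]
    RT 60: heading 330 -> 270
  ]
]
FD 11.3: (0,0) -> (0,-11.3) [heading=270, move]
Final: pos=(0,-11.3), heading=270, 1 segment(s) drawn

Segment lengths:
  seg 1: (0,0) -> (0,7.6), length = 7.6
Total = 7.6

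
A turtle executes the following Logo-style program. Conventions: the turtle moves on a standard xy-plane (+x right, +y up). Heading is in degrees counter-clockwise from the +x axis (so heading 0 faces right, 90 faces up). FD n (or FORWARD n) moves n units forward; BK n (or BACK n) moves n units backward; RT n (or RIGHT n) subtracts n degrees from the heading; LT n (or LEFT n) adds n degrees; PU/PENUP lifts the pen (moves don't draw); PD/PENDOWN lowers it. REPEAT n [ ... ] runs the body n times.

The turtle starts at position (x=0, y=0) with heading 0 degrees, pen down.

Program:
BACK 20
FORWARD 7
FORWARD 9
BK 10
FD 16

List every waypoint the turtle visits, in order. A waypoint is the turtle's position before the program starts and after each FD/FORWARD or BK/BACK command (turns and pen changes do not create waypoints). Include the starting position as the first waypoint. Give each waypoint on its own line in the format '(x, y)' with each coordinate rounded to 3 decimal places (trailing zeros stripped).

Executing turtle program step by step:
Start: pos=(0,0), heading=0, pen down
BK 20: (0,0) -> (-20,0) [heading=0, draw]
FD 7: (-20,0) -> (-13,0) [heading=0, draw]
FD 9: (-13,0) -> (-4,0) [heading=0, draw]
BK 10: (-4,0) -> (-14,0) [heading=0, draw]
FD 16: (-14,0) -> (2,0) [heading=0, draw]
Final: pos=(2,0), heading=0, 5 segment(s) drawn
Waypoints (6 total):
(0, 0)
(-20, 0)
(-13, 0)
(-4, 0)
(-14, 0)
(2, 0)

Answer: (0, 0)
(-20, 0)
(-13, 0)
(-4, 0)
(-14, 0)
(2, 0)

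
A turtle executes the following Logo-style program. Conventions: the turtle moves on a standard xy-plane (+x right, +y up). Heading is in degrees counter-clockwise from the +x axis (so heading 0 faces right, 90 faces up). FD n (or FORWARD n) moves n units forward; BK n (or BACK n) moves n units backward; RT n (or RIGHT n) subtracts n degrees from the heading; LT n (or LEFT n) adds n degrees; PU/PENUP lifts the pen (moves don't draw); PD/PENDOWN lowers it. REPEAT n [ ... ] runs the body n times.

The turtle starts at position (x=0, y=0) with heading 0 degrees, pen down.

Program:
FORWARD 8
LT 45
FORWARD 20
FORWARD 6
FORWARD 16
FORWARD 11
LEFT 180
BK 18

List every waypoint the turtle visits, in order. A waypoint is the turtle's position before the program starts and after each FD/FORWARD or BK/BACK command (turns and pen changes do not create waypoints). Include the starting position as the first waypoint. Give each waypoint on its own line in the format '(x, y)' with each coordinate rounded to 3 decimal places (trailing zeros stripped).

Answer: (0, 0)
(8, 0)
(22.142, 14.142)
(26.385, 18.385)
(37.698, 29.698)
(45.477, 37.477)
(58.205, 50.205)

Derivation:
Executing turtle program step by step:
Start: pos=(0,0), heading=0, pen down
FD 8: (0,0) -> (8,0) [heading=0, draw]
LT 45: heading 0 -> 45
FD 20: (8,0) -> (22.142,14.142) [heading=45, draw]
FD 6: (22.142,14.142) -> (26.385,18.385) [heading=45, draw]
FD 16: (26.385,18.385) -> (37.698,29.698) [heading=45, draw]
FD 11: (37.698,29.698) -> (45.477,37.477) [heading=45, draw]
LT 180: heading 45 -> 225
BK 18: (45.477,37.477) -> (58.205,50.205) [heading=225, draw]
Final: pos=(58.205,50.205), heading=225, 6 segment(s) drawn
Waypoints (7 total):
(0, 0)
(8, 0)
(22.142, 14.142)
(26.385, 18.385)
(37.698, 29.698)
(45.477, 37.477)
(58.205, 50.205)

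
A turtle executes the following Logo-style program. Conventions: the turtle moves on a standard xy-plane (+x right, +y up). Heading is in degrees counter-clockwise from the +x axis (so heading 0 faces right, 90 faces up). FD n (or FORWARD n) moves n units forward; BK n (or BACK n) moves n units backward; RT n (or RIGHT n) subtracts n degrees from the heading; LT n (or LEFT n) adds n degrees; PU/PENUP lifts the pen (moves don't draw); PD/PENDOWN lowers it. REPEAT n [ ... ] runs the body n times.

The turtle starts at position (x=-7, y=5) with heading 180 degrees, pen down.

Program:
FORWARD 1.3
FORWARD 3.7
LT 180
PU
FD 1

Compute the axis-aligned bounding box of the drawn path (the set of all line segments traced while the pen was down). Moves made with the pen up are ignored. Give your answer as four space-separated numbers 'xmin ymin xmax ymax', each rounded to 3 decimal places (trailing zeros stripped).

Answer: -12 5 -7 5

Derivation:
Executing turtle program step by step:
Start: pos=(-7,5), heading=180, pen down
FD 1.3: (-7,5) -> (-8.3,5) [heading=180, draw]
FD 3.7: (-8.3,5) -> (-12,5) [heading=180, draw]
LT 180: heading 180 -> 0
PU: pen up
FD 1: (-12,5) -> (-11,5) [heading=0, move]
Final: pos=(-11,5), heading=0, 2 segment(s) drawn

Segment endpoints: x in {-12, -8.3, -7}, y in {5, 5}
xmin=-12, ymin=5, xmax=-7, ymax=5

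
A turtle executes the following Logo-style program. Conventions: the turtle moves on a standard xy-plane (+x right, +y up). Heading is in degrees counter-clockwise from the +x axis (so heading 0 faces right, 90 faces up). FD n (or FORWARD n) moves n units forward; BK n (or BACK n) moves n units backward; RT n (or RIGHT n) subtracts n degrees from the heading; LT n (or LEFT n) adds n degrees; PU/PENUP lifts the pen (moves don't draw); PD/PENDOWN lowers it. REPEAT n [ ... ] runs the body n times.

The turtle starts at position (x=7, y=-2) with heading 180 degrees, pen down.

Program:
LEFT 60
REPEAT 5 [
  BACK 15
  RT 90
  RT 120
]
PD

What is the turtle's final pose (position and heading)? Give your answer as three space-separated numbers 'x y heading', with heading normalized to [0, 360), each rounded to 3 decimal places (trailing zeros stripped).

Answer: 11.019 -2 270

Derivation:
Executing turtle program step by step:
Start: pos=(7,-2), heading=180, pen down
LT 60: heading 180 -> 240
REPEAT 5 [
  -- iteration 1/5 --
  BK 15: (7,-2) -> (14.5,10.99) [heading=240, draw]
  RT 90: heading 240 -> 150
  RT 120: heading 150 -> 30
  -- iteration 2/5 --
  BK 15: (14.5,10.99) -> (1.51,3.49) [heading=30, draw]
  RT 90: heading 30 -> 300
  RT 120: heading 300 -> 180
  -- iteration 3/5 --
  BK 15: (1.51,3.49) -> (16.51,3.49) [heading=180, draw]
  RT 90: heading 180 -> 90
  RT 120: heading 90 -> 330
  -- iteration 4/5 --
  BK 15: (16.51,3.49) -> (3.519,10.99) [heading=330, draw]
  RT 90: heading 330 -> 240
  RT 120: heading 240 -> 120
  -- iteration 5/5 --
  BK 15: (3.519,10.99) -> (11.019,-2) [heading=120, draw]
  RT 90: heading 120 -> 30
  RT 120: heading 30 -> 270
]
PD: pen down
Final: pos=(11.019,-2), heading=270, 5 segment(s) drawn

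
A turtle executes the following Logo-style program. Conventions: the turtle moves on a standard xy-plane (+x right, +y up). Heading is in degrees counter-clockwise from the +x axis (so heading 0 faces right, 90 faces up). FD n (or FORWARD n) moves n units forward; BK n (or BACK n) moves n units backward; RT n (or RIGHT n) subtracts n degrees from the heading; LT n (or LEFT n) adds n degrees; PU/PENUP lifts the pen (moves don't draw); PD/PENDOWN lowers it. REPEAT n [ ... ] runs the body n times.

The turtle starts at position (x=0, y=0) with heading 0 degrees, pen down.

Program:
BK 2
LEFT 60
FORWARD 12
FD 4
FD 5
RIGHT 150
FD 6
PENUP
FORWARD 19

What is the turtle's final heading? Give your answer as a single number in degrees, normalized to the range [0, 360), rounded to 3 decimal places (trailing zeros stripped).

Answer: 270

Derivation:
Executing turtle program step by step:
Start: pos=(0,0), heading=0, pen down
BK 2: (0,0) -> (-2,0) [heading=0, draw]
LT 60: heading 0 -> 60
FD 12: (-2,0) -> (4,10.392) [heading=60, draw]
FD 4: (4,10.392) -> (6,13.856) [heading=60, draw]
FD 5: (6,13.856) -> (8.5,18.187) [heading=60, draw]
RT 150: heading 60 -> 270
FD 6: (8.5,18.187) -> (8.5,12.187) [heading=270, draw]
PU: pen up
FD 19: (8.5,12.187) -> (8.5,-6.813) [heading=270, move]
Final: pos=(8.5,-6.813), heading=270, 5 segment(s) drawn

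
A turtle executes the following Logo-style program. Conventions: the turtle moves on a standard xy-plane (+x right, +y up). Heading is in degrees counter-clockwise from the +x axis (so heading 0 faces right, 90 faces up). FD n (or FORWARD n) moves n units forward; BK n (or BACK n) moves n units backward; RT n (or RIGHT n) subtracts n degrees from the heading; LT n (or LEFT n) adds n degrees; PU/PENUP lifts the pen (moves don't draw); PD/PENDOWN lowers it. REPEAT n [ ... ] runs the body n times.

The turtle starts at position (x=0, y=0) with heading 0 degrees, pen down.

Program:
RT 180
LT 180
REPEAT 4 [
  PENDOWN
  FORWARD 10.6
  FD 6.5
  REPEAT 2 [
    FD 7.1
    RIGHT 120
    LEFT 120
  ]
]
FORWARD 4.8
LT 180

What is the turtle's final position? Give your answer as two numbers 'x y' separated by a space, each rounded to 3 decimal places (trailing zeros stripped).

Executing turtle program step by step:
Start: pos=(0,0), heading=0, pen down
RT 180: heading 0 -> 180
LT 180: heading 180 -> 0
REPEAT 4 [
  -- iteration 1/4 --
  PD: pen down
  FD 10.6: (0,0) -> (10.6,0) [heading=0, draw]
  FD 6.5: (10.6,0) -> (17.1,0) [heading=0, draw]
  REPEAT 2 [
    -- iteration 1/2 --
    FD 7.1: (17.1,0) -> (24.2,0) [heading=0, draw]
    RT 120: heading 0 -> 240
    LT 120: heading 240 -> 0
    -- iteration 2/2 --
    FD 7.1: (24.2,0) -> (31.3,0) [heading=0, draw]
    RT 120: heading 0 -> 240
    LT 120: heading 240 -> 0
  ]
  -- iteration 2/4 --
  PD: pen down
  FD 10.6: (31.3,0) -> (41.9,0) [heading=0, draw]
  FD 6.5: (41.9,0) -> (48.4,0) [heading=0, draw]
  REPEAT 2 [
    -- iteration 1/2 --
    FD 7.1: (48.4,0) -> (55.5,0) [heading=0, draw]
    RT 120: heading 0 -> 240
    LT 120: heading 240 -> 0
    -- iteration 2/2 --
    FD 7.1: (55.5,0) -> (62.6,0) [heading=0, draw]
    RT 120: heading 0 -> 240
    LT 120: heading 240 -> 0
  ]
  -- iteration 3/4 --
  PD: pen down
  FD 10.6: (62.6,0) -> (73.2,0) [heading=0, draw]
  FD 6.5: (73.2,0) -> (79.7,0) [heading=0, draw]
  REPEAT 2 [
    -- iteration 1/2 --
    FD 7.1: (79.7,0) -> (86.8,0) [heading=0, draw]
    RT 120: heading 0 -> 240
    LT 120: heading 240 -> 0
    -- iteration 2/2 --
    FD 7.1: (86.8,0) -> (93.9,0) [heading=0, draw]
    RT 120: heading 0 -> 240
    LT 120: heading 240 -> 0
  ]
  -- iteration 4/4 --
  PD: pen down
  FD 10.6: (93.9,0) -> (104.5,0) [heading=0, draw]
  FD 6.5: (104.5,0) -> (111,0) [heading=0, draw]
  REPEAT 2 [
    -- iteration 1/2 --
    FD 7.1: (111,0) -> (118.1,0) [heading=0, draw]
    RT 120: heading 0 -> 240
    LT 120: heading 240 -> 0
    -- iteration 2/2 --
    FD 7.1: (118.1,0) -> (125.2,0) [heading=0, draw]
    RT 120: heading 0 -> 240
    LT 120: heading 240 -> 0
  ]
]
FD 4.8: (125.2,0) -> (130,0) [heading=0, draw]
LT 180: heading 0 -> 180
Final: pos=(130,0), heading=180, 17 segment(s) drawn

Answer: 130 0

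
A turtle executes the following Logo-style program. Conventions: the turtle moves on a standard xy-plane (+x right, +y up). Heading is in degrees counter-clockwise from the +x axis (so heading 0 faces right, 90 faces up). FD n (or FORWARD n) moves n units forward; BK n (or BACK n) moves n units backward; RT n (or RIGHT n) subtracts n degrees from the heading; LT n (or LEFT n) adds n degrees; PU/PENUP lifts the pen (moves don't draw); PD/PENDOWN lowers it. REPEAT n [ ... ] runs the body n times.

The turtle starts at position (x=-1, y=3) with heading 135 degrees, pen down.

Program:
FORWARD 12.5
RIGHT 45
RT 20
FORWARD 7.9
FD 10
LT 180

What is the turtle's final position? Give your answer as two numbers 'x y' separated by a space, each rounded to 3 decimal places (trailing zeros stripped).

Executing turtle program step by step:
Start: pos=(-1,3), heading=135, pen down
FD 12.5: (-1,3) -> (-9.839,11.839) [heading=135, draw]
RT 45: heading 135 -> 90
RT 20: heading 90 -> 70
FD 7.9: (-9.839,11.839) -> (-7.137,19.262) [heading=70, draw]
FD 10: (-7.137,19.262) -> (-3.717,28.659) [heading=70, draw]
LT 180: heading 70 -> 250
Final: pos=(-3.717,28.659), heading=250, 3 segment(s) drawn

Answer: -3.717 28.659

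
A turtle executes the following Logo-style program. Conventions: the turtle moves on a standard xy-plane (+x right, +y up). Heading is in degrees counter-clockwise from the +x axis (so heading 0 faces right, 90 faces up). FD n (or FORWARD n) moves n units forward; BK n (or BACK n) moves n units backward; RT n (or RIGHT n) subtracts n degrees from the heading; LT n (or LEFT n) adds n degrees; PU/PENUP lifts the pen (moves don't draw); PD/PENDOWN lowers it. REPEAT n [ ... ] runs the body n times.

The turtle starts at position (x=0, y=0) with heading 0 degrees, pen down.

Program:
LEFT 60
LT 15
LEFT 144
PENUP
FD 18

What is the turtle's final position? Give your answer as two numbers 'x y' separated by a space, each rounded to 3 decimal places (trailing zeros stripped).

Executing turtle program step by step:
Start: pos=(0,0), heading=0, pen down
LT 60: heading 0 -> 60
LT 15: heading 60 -> 75
LT 144: heading 75 -> 219
PU: pen up
FD 18: (0,0) -> (-13.989,-11.328) [heading=219, move]
Final: pos=(-13.989,-11.328), heading=219, 0 segment(s) drawn

Answer: -13.989 -11.328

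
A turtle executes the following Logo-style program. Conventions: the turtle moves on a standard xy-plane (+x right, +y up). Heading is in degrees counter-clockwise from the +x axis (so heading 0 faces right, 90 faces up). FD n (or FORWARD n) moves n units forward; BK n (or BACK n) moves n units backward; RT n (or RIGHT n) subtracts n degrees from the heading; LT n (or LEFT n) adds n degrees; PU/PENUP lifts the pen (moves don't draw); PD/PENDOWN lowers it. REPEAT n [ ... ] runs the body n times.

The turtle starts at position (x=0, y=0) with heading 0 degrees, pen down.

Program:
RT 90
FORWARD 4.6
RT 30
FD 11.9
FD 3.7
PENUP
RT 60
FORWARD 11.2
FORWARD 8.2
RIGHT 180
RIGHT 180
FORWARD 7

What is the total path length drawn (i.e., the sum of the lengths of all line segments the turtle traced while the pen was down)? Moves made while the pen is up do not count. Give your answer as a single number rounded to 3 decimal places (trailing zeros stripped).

Answer: 20.2

Derivation:
Executing turtle program step by step:
Start: pos=(0,0), heading=0, pen down
RT 90: heading 0 -> 270
FD 4.6: (0,0) -> (0,-4.6) [heading=270, draw]
RT 30: heading 270 -> 240
FD 11.9: (0,-4.6) -> (-5.95,-14.906) [heading=240, draw]
FD 3.7: (-5.95,-14.906) -> (-7.8,-18.11) [heading=240, draw]
PU: pen up
RT 60: heading 240 -> 180
FD 11.2: (-7.8,-18.11) -> (-19,-18.11) [heading=180, move]
FD 8.2: (-19,-18.11) -> (-27.2,-18.11) [heading=180, move]
RT 180: heading 180 -> 0
RT 180: heading 0 -> 180
FD 7: (-27.2,-18.11) -> (-34.2,-18.11) [heading=180, move]
Final: pos=(-34.2,-18.11), heading=180, 3 segment(s) drawn

Segment lengths:
  seg 1: (0,0) -> (0,-4.6), length = 4.6
  seg 2: (0,-4.6) -> (-5.95,-14.906), length = 11.9
  seg 3: (-5.95,-14.906) -> (-7.8,-18.11), length = 3.7
Total = 20.2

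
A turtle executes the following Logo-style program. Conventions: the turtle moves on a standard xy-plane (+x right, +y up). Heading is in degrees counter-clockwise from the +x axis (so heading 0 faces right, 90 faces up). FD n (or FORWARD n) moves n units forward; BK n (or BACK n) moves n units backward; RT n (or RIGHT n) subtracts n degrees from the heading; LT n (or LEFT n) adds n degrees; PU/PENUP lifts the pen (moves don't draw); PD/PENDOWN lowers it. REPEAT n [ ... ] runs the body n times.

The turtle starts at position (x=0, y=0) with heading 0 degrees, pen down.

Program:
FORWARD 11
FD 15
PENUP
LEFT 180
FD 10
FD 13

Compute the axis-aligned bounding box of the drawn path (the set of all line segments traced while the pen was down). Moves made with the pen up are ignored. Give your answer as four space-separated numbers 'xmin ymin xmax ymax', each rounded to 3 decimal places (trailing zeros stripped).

Answer: 0 0 26 0

Derivation:
Executing turtle program step by step:
Start: pos=(0,0), heading=0, pen down
FD 11: (0,0) -> (11,0) [heading=0, draw]
FD 15: (11,0) -> (26,0) [heading=0, draw]
PU: pen up
LT 180: heading 0 -> 180
FD 10: (26,0) -> (16,0) [heading=180, move]
FD 13: (16,0) -> (3,0) [heading=180, move]
Final: pos=(3,0), heading=180, 2 segment(s) drawn

Segment endpoints: x in {0, 11, 26}, y in {0}
xmin=0, ymin=0, xmax=26, ymax=0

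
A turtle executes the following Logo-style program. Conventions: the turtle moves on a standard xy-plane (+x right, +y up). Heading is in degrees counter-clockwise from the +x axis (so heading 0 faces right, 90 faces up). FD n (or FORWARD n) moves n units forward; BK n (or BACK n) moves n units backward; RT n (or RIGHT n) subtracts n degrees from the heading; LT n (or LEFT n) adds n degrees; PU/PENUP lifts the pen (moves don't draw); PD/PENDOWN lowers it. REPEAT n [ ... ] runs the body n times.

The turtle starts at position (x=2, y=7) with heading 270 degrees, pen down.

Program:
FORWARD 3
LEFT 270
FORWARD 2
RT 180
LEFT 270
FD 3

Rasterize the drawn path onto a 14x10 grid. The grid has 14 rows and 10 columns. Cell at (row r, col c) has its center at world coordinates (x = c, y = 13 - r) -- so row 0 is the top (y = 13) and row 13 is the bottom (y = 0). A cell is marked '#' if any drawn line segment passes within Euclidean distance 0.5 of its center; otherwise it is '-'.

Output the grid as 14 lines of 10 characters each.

Answer: ----------
----------
----------
----------
----------
----------
--#-------
--#-------
--#-------
###-------
#---------
#---------
#---------
----------

Derivation:
Segment 0: (2,7) -> (2,4)
Segment 1: (2,4) -> (-0,4)
Segment 2: (-0,4) -> (-0,1)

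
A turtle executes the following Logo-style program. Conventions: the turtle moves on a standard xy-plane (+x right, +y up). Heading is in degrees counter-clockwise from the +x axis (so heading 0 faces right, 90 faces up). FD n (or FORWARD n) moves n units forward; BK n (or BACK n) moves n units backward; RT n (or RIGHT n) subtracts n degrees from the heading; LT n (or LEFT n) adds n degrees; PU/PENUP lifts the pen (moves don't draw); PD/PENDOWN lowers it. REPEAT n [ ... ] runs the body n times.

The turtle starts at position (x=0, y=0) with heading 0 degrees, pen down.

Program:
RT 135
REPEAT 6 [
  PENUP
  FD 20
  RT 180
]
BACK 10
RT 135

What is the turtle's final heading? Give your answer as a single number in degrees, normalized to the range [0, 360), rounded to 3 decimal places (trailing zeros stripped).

Answer: 90

Derivation:
Executing turtle program step by step:
Start: pos=(0,0), heading=0, pen down
RT 135: heading 0 -> 225
REPEAT 6 [
  -- iteration 1/6 --
  PU: pen up
  FD 20: (0,0) -> (-14.142,-14.142) [heading=225, move]
  RT 180: heading 225 -> 45
  -- iteration 2/6 --
  PU: pen up
  FD 20: (-14.142,-14.142) -> (0,0) [heading=45, move]
  RT 180: heading 45 -> 225
  -- iteration 3/6 --
  PU: pen up
  FD 20: (0,0) -> (-14.142,-14.142) [heading=225, move]
  RT 180: heading 225 -> 45
  -- iteration 4/6 --
  PU: pen up
  FD 20: (-14.142,-14.142) -> (0,0) [heading=45, move]
  RT 180: heading 45 -> 225
  -- iteration 5/6 --
  PU: pen up
  FD 20: (0,0) -> (-14.142,-14.142) [heading=225, move]
  RT 180: heading 225 -> 45
  -- iteration 6/6 --
  PU: pen up
  FD 20: (-14.142,-14.142) -> (0,0) [heading=45, move]
  RT 180: heading 45 -> 225
]
BK 10: (0,0) -> (7.071,7.071) [heading=225, move]
RT 135: heading 225 -> 90
Final: pos=(7.071,7.071), heading=90, 0 segment(s) drawn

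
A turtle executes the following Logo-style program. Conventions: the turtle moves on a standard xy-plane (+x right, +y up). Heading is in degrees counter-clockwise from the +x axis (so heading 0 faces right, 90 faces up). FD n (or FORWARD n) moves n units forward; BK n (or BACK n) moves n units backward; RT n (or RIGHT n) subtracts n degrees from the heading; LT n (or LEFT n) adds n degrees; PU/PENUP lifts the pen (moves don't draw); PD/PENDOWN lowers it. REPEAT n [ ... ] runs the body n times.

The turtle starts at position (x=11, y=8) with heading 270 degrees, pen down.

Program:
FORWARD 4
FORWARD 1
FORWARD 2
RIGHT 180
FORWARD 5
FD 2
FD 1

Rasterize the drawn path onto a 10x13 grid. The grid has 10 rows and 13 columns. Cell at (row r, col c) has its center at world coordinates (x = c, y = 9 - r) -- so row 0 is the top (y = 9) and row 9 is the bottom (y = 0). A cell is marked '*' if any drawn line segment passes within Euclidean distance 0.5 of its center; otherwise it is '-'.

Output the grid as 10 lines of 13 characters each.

Segment 0: (11,8) -> (11,4)
Segment 1: (11,4) -> (11,3)
Segment 2: (11,3) -> (11,1)
Segment 3: (11,1) -> (11,6)
Segment 4: (11,6) -> (11,8)
Segment 5: (11,8) -> (11,9)

Answer: -----------*-
-----------*-
-----------*-
-----------*-
-----------*-
-----------*-
-----------*-
-----------*-
-----------*-
-------------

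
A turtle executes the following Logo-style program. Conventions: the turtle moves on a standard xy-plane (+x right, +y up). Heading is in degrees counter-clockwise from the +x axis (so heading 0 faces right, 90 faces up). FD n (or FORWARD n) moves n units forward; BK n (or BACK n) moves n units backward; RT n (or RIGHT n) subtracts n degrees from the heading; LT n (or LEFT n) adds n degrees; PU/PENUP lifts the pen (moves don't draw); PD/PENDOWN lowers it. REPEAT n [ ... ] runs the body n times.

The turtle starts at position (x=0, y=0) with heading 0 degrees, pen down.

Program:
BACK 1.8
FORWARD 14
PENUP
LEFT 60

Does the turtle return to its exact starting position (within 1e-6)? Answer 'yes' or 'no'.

Executing turtle program step by step:
Start: pos=(0,0), heading=0, pen down
BK 1.8: (0,0) -> (-1.8,0) [heading=0, draw]
FD 14: (-1.8,0) -> (12.2,0) [heading=0, draw]
PU: pen up
LT 60: heading 0 -> 60
Final: pos=(12.2,0), heading=60, 2 segment(s) drawn

Start position: (0, 0)
Final position: (12.2, 0)
Distance = 12.2; >= 1e-6 -> NOT closed

Answer: no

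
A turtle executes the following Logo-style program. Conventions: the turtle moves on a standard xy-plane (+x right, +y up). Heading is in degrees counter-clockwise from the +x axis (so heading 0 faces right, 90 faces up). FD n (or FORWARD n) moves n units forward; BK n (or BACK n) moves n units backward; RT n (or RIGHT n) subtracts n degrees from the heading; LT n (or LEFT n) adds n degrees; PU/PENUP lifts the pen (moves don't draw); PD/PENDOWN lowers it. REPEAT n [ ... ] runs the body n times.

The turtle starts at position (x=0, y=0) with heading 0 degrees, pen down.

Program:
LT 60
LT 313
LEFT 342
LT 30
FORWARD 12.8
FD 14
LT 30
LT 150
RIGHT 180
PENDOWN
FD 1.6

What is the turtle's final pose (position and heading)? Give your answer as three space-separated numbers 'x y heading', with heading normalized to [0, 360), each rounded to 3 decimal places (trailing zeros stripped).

Answer: 25.739 12.002 25

Derivation:
Executing turtle program step by step:
Start: pos=(0,0), heading=0, pen down
LT 60: heading 0 -> 60
LT 313: heading 60 -> 13
LT 342: heading 13 -> 355
LT 30: heading 355 -> 25
FD 12.8: (0,0) -> (11.601,5.41) [heading=25, draw]
FD 14: (11.601,5.41) -> (24.289,11.326) [heading=25, draw]
LT 30: heading 25 -> 55
LT 150: heading 55 -> 205
RT 180: heading 205 -> 25
PD: pen down
FD 1.6: (24.289,11.326) -> (25.739,12.002) [heading=25, draw]
Final: pos=(25.739,12.002), heading=25, 3 segment(s) drawn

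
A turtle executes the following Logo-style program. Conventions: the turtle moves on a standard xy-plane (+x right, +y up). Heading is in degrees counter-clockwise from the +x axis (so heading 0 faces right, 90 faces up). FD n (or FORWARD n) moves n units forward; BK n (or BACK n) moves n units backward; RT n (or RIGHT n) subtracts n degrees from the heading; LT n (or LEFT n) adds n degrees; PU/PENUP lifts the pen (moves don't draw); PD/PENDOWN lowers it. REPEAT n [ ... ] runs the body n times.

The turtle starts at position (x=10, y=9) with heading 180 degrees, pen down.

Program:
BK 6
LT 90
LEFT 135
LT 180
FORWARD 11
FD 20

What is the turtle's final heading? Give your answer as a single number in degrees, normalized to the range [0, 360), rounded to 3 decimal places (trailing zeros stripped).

Executing turtle program step by step:
Start: pos=(10,9), heading=180, pen down
BK 6: (10,9) -> (16,9) [heading=180, draw]
LT 90: heading 180 -> 270
LT 135: heading 270 -> 45
LT 180: heading 45 -> 225
FD 11: (16,9) -> (8.222,1.222) [heading=225, draw]
FD 20: (8.222,1.222) -> (-5.92,-12.92) [heading=225, draw]
Final: pos=(-5.92,-12.92), heading=225, 3 segment(s) drawn

Answer: 225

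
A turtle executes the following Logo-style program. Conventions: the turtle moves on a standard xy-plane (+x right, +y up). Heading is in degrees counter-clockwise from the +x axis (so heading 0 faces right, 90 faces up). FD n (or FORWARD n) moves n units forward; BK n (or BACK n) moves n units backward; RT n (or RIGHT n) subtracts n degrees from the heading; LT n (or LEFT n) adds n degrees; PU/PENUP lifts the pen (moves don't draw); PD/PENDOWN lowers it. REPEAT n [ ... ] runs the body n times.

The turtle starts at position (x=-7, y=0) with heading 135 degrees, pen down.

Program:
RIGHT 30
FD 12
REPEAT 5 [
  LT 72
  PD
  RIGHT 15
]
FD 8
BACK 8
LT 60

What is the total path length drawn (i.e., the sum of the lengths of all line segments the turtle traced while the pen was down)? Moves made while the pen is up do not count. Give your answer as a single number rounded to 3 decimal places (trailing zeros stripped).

Answer: 28

Derivation:
Executing turtle program step by step:
Start: pos=(-7,0), heading=135, pen down
RT 30: heading 135 -> 105
FD 12: (-7,0) -> (-10.106,11.591) [heading=105, draw]
REPEAT 5 [
  -- iteration 1/5 --
  LT 72: heading 105 -> 177
  PD: pen down
  RT 15: heading 177 -> 162
  -- iteration 2/5 --
  LT 72: heading 162 -> 234
  PD: pen down
  RT 15: heading 234 -> 219
  -- iteration 3/5 --
  LT 72: heading 219 -> 291
  PD: pen down
  RT 15: heading 291 -> 276
  -- iteration 4/5 --
  LT 72: heading 276 -> 348
  PD: pen down
  RT 15: heading 348 -> 333
  -- iteration 5/5 --
  LT 72: heading 333 -> 45
  PD: pen down
  RT 15: heading 45 -> 30
]
FD 8: (-10.106,11.591) -> (-3.178,15.591) [heading=30, draw]
BK 8: (-3.178,15.591) -> (-10.106,11.591) [heading=30, draw]
LT 60: heading 30 -> 90
Final: pos=(-10.106,11.591), heading=90, 3 segment(s) drawn

Segment lengths:
  seg 1: (-7,0) -> (-10.106,11.591), length = 12
  seg 2: (-10.106,11.591) -> (-3.178,15.591), length = 8
  seg 3: (-3.178,15.591) -> (-10.106,11.591), length = 8
Total = 28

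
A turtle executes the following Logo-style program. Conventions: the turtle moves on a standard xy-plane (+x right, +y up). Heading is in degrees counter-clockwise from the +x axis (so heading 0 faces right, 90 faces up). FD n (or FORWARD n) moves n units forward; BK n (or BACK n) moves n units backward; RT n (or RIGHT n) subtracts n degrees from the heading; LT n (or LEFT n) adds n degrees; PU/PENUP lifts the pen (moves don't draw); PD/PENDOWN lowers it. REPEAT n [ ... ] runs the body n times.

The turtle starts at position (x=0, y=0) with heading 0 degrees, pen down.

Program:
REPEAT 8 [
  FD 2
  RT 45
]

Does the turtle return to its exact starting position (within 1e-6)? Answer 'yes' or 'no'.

Answer: yes

Derivation:
Executing turtle program step by step:
Start: pos=(0,0), heading=0, pen down
REPEAT 8 [
  -- iteration 1/8 --
  FD 2: (0,0) -> (2,0) [heading=0, draw]
  RT 45: heading 0 -> 315
  -- iteration 2/8 --
  FD 2: (2,0) -> (3.414,-1.414) [heading=315, draw]
  RT 45: heading 315 -> 270
  -- iteration 3/8 --
  FD 2: (3.414,-1.414) -> (3.414,-3.414) [heading=270, draw]
  RT 45: heading 270 -> 225
  -- iteration 4/8 --
  FD 2: (3.414,-3.414) -> (2,-4.828) [heading=225, draw]
  RT 45: heading 225 -> 180
  -- iteration 5/8 --
  FD 2: (2,-4.828) -> (0,-4.828) [heading=180, draw]
  RT 45: heading 180 -> 135
  -- iteration 6/8 --
  FD 2: (0,-4.828) -> (-1.414,-3.414) [heading=135, draw]
  RT 45: heading 135 -> 90
  -- iteration 7/8 --
  FD 2: (-1.414,-3.414) -> (-1.414,-1.414) [heading=90, draw]
  RT 45: heading 90 -> 45
  -- iteration 8/8 --
  FD 2: (-1.414,-1.414) -> (0,0) [heading=45, draw]
  RT 45: heading 45 -> 0
]
Final: pos=(0,0), heading=0, 8 segment(s) drawn

Start position: (0, 0)
Final position: (0, 0)
Distance = 0; < 1e-6 -> CLOSED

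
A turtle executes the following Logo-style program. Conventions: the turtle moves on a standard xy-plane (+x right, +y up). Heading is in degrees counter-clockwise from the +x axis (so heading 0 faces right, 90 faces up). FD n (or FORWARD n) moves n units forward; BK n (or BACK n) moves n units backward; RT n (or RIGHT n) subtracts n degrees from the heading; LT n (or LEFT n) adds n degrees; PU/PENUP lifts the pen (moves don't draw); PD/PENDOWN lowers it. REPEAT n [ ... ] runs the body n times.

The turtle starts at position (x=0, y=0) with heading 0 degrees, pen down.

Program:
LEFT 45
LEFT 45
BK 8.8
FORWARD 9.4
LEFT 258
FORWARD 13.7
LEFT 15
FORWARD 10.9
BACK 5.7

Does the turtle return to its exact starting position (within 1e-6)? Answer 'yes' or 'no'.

Executing turtle program step by step:
Start: pos=(0,0), heading=0, pen down
LT 45: heading 0 -> 45
LT 45: heading 45 -> 90
BK 8.8: (0,0) -> (0,-8.8) [heading=90, draw]
FD 9.4: (0,-8.8) -> (0,0.6) [heading=90, draw]
LT 258: heading 90 -> 348
FD 13.7: (0,0.6) -> (13.401,-2.248) [heading=348, draw]
LT 15: heading 348 -> 3
FD 10.9: (13.401,-2.248) -> (24.286,-1.678) [heading=3, draw]
BK 5.7: (24.286,-1.678) -> (18.593,-1.976) [heading=3, draw]
Final: pos=(18.593,-1.976), heading=3, 5 segment(s) drawn

Start position: (0, 0)
Final position: (18.593, -1.976)
Distance = 18.698; >= 1e-6 -> NOT closed

Answer: no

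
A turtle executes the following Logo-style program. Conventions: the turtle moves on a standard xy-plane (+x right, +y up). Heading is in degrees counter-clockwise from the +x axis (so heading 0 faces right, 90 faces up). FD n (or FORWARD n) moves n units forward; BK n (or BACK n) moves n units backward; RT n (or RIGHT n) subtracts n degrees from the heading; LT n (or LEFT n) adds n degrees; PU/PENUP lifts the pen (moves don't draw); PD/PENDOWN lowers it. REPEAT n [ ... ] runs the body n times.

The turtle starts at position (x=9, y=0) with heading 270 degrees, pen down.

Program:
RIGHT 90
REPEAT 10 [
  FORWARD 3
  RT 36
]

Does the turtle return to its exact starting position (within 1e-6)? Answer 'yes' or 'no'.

Answer: yes

Derivation:
Executing turtle program step by step:
Start: pos=(9,0), heading=270, pen down
RT 90: heading 270 -> 180
REPEAT 10 [
  -- iteration 1/10 --
  FD 3: (9,0) -> (6,0) [heading=180, draw]
  RT 36: heading 180 -> 144
  -- iteration 2/10 --
  FD 3: (6,0) -> (3.573,1.763) [heading=144, draw]
  RT 36: heading 144 -> 108
  -- iteration 3/10 --
  FD 3: (3.573,1.763) -> (2.646,4.617) [heading=108, draw]
  RT 36: heading 108 -> 72
  -- iteration 4/10 --
  FD 3: (2.646,4.617) -> (3.573,7.47) [heading=72, draw]
  RT 36: heading 72 -> 36
  -- iteration 5/10 --
  FD 3: (3.573,7.47) -> (6,9.233) [heading=36, draw]
  RT 36: heading 36 -> 0
  -- iteration 6/10 --
  FD 3: (6,9.233) -> (9,9.233) [heading=0, draw]
  RT 36: heading 0 -> 324
  -- iteration 7/10 --
  FD 3: (9,9.233) -> (11.427,7.47) [heading=324, draw]
  RT 36: heading 324 -> 288
  -- iteration 8/10 --
  FD 3: (11.427,7.47) -> (12.354,4.617) [heading=288, draw]
  RT 36: heading 288 -> 252
  -- iteration 9/10 --
  FD 3: (12.354,4.617) -> (11.427,1.763) [heading=252, draw]
  RT 36: heading 252 -> 216
  -- iteration 10/10 --
  FD 3: (11.427,1.763) -> (9,0) [heading=216, draw]
  RT 36: heading 216 -> 180
]
Final: pos=(9,0), heading=180, 10 segment(s) drawn

Start position: (9, 0)
Final position: (9, 0)
Distance = 0; < 1e-6 -> CLOSED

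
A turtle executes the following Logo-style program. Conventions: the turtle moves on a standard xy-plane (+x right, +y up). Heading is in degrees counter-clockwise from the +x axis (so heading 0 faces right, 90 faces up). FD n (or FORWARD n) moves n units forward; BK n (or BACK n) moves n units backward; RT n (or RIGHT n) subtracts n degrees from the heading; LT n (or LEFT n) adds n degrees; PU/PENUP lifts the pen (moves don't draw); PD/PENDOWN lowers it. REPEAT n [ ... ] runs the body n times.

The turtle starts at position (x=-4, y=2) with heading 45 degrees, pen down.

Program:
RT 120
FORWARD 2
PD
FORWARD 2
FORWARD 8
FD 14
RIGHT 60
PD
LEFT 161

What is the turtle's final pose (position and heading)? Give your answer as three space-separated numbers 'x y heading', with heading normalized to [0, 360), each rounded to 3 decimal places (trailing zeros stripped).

Answer: 2.729 -23.114 26

Derivation:
Executing turtle program step by step:
Start: pos=(-4,2), heading=45, pen down
RT 120: heading 45 -> 285
FD 2: (-4,2) -> (-3.482,0.068) [heading=285, draw]
PD: pen down
FD 2: (-3.482,0.068) -> (-2.965,-1.864) [heading=285, draw]
FD 8: (-2.965,-1.864) -> (-0.894,-9.591) [heading=285, draw]
FD 14: (-0.894,-9.591) -> (2.729,-23.114) [heading=285, draw]
RT 60: heading 285 -> 225
PD: pen down
LT 161: heading 225 -> 26
Final: pos=(2.729,-23.114), heading=26, 4 segment(s) drawn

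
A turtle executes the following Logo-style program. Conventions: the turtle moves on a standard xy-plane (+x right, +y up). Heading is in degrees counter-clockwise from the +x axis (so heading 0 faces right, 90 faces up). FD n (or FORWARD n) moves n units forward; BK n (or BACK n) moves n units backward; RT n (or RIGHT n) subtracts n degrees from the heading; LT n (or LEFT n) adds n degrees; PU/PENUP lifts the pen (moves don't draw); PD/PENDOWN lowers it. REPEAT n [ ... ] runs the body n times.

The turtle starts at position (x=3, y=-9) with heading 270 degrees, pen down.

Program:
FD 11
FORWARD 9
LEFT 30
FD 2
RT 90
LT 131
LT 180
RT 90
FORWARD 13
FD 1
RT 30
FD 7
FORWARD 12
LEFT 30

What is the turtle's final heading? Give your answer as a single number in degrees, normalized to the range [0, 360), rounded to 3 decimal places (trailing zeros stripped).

Executing turtle program step by step:
Start: pos=(3,-9), heading=270, pen down
FD 11: (3,-9) -> (3,-20) [heading=270, draw]
FD 9: (3,-20) -> (3,-29) [heading=270, draw]
LT 30: heading 270 -> 300
FD 2: (3,-29) -> (4,-30.732) [heading=300, draw]
RT 90: heading 300 -> 210
LT 131: heading 210 -> 341
LT 180: heading 341 -> 161
RT 90: heading 161 -> 71
FD 13: (4,-30.732) -> (8.232,-18.44) [heading=71, draw]
FD 1: (8.232,-18.44) -> (8.558,-17.495) [heading=71, draw]
RT 30: heading 71 -> 41
FD 7: (8.558,-17.495) -> (13.841,-12.902) [heading=41, draw]
FD 12: (13.841,-12.902) -> (22.897,-5.03) [heading=41, draw]
LT 30: heading 41 -> 71
Final: pos=(22.897,-5.03), heading=71, 7 segment(s) drawn

Answer: 71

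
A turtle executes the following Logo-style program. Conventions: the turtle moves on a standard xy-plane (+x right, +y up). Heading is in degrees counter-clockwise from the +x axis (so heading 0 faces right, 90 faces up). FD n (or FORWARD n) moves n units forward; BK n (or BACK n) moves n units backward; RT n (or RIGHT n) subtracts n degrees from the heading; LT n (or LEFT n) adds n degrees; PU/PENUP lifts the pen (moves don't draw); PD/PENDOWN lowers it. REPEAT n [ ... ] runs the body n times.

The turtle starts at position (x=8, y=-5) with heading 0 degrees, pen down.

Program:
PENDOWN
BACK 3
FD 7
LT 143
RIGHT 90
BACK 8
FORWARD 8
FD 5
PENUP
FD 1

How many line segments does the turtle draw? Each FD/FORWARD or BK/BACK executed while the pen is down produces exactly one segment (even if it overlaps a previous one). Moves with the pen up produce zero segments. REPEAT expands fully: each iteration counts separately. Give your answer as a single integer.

Executing turtle program step by step:
Start: pos=(8,-5), heading=0, pen down
PD: pen down
BK 3: (8,-5) -> (5,-5) [heading=0, draw]
FD 7: (5,-5) -> (12,-5) [heading=0, draw]
LT 143: heading 0 -> 143
RT 90: heading 143 -> 53
BK 8: (12,-5) -> (7.185,-11.389) [heading=53, draw]
FD 8: (7.185,-11.389) -> (12,-5) [heading=53, draw]
FD 5: (12,-5) -> (15.009,-1.007) [heading=53, draw]
PU: pen up
FD 1: (15.009,-1.007) -> (15.611,-0.208) [heading=53, move]
Final: pos=(15.611,-0.208), heading=53, 5 segment(s) drawn
Segments drawn: 5

Answer: 5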